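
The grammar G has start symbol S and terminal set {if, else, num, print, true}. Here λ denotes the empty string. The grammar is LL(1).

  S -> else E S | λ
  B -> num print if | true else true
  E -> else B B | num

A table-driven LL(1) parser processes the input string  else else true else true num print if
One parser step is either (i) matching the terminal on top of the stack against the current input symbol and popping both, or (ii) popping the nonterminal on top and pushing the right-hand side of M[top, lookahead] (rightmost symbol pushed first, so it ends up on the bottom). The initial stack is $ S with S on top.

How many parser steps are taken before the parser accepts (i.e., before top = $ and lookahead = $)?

13

      Stack                 Input                                    Action
   1  $ S                   else else true else true num print if $  expand S -> else E S
   2  $ S E else            else else true else true num print if $  match else
   3  $ S E                 else true else true num print if $       expand E -> else B B
   4  $ S B B else          else true else true num print if $       match else
   5  $ S B B               true else true num print if $            expand B -> true else true
   6  $ S B true else true  true else true num print if $            match true
   7  $ S B true else       else true num print if $                 match else
   8  $ S B true            true num print if $                      match true
   9  $ S B                 num print if $                           expand B -> num print if
  10  $ S if print num      num print if $                           match num
  11  $ S if print          print if $                               match print
  12  $ S if                if $                                     match if
  13  $ S                   $                                        expand S -> λ
Accept reached after 13 steps.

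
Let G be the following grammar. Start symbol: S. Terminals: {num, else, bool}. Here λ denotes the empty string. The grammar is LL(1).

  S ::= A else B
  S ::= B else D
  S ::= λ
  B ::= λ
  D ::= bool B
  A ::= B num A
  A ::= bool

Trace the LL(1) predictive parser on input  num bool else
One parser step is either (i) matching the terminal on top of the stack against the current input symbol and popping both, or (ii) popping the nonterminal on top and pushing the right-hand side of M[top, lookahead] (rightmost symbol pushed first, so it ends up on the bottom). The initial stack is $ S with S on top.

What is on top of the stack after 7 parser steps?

B

step 1: stack=$ S  input=num bool else $  — expand S ::= A else B
step 2: stack=$ B else A  input=num bool else $  — expand A ::= B num A
step 3: stack=$ B else A num B  input=num bool else $  — expand B ::= λ
step 4: stack=$ B else A num  input=num bool else $  — match num
step 5: stack=$ B else A  input=bool else $  — expand A ::= bool
step 6: stack=$ B else bool  input=bool else $  — match bool
step 7: stack=$ B else  input=else $  — match else
Stack after step 7: $ B (top = B).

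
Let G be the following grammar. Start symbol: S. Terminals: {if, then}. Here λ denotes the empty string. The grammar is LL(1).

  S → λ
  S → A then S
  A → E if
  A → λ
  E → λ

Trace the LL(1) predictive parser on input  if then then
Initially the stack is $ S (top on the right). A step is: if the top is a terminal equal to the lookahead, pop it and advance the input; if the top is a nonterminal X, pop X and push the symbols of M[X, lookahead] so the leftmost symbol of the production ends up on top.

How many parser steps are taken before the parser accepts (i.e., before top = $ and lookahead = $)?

     Stack          Input           Action
  1  $ S            if then then $  expand S → A then S
  2  $ S then A     if then then $  expand A → E if
  3  $ S then if E  if then then $  expand E → λ
  4  $ S then if    if then then $  match if
  5  $ S then       then then $     match then
  6  $ S            then $          expand S → A then S
  7  $ S then A     then $          expand A → λ
  8  $ S then       then $          match then
  9  $ S            $               expand S → λ
Accept reached after 9 steps.

9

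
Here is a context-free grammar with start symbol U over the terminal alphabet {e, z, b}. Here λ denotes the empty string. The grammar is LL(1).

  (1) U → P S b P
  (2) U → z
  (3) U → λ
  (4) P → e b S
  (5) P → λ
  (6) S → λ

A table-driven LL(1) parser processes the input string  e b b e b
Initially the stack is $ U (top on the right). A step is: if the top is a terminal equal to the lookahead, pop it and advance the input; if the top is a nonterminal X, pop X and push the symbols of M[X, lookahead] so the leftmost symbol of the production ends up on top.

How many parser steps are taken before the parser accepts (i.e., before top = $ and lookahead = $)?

11

step 1: stack=$ U  input=e b b e b $  — expand U → P S b P
step 2: stack=$ P b S P  input=e b b e b $  — expand P → e b S
step 3: stack=$ P b S S b e  input=e b b e b $  — match e
step 4: stack=$ P b S S b  input=b b e b $  — match b
step 5: stack=$ P b S S  input=b e b $  — expand S → λ
step 6: stack=$ P b S  input=b e b $  — expand S → λ
step 7: stack=$ P b  input=b e b $  — match b
step 8: stack=$ P  input=e b $  — expand P → e b S
step 9: stack=$ S b e  input=e b $  — match e
step 10: stack=$ S b  input=b $  — match b
step 11: stack=$ S  input=$  — expand S → λ
Accept reached after 11 steps.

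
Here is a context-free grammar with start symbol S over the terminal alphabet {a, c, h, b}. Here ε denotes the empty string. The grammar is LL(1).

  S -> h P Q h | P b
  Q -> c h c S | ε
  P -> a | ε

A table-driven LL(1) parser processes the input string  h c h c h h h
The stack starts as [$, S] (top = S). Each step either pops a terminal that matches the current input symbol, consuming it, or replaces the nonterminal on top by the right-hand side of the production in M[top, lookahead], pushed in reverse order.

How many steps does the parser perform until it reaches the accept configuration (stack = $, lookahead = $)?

13

step 1: stack=$ S  input=h c h c h h h $  — expand S -> h P Q h
step 2: stack=$ h Q P h  input=h c h c h h h $  — match h
step 3: stack=$ h Q P  input=c h c h h h $  — expand P -> ε
step 4: stack=$ h Q  input=c h c h h h $  — expand Q -> c h c S
step 5: stack=$ h S c h c  input=c h c h h h $  — match c
step 6: stack=$ h S c h  input=h c h h h $  — match h
step 7: stack=$ h S c  input=c h h h $  — match c
step 8: stack=$ h S  input=h h h $  — expand S -> h P Q h
step 9: stack=$ h h Q P h  input=h h h $  — match h
step 10: stack=$ h h Q P  input=h h $  — expand P -> ε
step 11: stack=$ h h Q  input=h h $  — expand Q -> ε
step 12: stack=$ h h  input=h h $  — match h
step 13: stack=$ h  input=h $  — match h
Accept reached after 13 steps.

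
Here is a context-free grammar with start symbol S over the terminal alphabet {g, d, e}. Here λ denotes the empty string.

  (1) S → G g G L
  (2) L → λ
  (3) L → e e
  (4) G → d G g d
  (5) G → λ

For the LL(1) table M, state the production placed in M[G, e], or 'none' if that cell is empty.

G → λ

FIRST(L) = {λ, e}
FIRST(G) = {λ, d}
FIRST(S) = {d, g}  (via G g G L)
FOLLOW(S) includes $ since S is the start symbol.
FOLLOW(S): S appears on no right-hand side. Thus FOLLOW(S) = {$}.
FOLLOW(G): in S→G g G L (occurrence 1), G is followed by g G L with FIRST {g}; in S→G g G L (occurrence 2), G is followed by L with FIRST {λ, e}; in S→G g G L (occurrence 2), the suffix after G is nullable, so FOLLOW(G) ⊇ FOLLOW(S) = {$}; in G→d G g d, G is followed by g d with FIRST {g}. Thus FOLLOW(G) = {$, e, g}.
For G → d G g d: FIRST(d G g d) = {d}, so it goes in M[G, t] for t ∈ {d}.
For G → λ: FIRST(λ) = {λ}, so it goes in M[G, t] for t ∈ {}; since λ ∈ FIRST, also for every t ∈ FOLLOW(G) = {$, e, g}.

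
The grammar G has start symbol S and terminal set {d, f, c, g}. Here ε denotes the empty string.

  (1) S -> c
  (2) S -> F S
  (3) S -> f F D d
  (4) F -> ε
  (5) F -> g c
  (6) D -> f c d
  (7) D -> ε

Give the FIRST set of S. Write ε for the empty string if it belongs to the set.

{c, f, g}

FIRST(F): from F->ε we get {ε}; from F->g c we get {g}. So FIRST(F) = {ε, g}.
FIRST(D): from D->f c d we get {f}; from D->ε we get {ε}. So FIRST(D) = {ε, f}.
FIRST(S): from S->c we get {c}; from S->F S we get {c, f, g}; from S->f F D d we get {f}. So FIRST(S) = {c, f, g}.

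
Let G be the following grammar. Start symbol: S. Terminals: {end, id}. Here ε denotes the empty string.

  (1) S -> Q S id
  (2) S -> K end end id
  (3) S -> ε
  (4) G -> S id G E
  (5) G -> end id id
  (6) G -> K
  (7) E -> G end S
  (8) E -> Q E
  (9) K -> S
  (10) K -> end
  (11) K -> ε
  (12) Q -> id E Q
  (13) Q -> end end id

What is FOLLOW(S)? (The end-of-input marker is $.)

{$, end, id}

FIRST(Q): from Q->id E Q we get {id}; from Q->end end id we get {end}. So FIRST(Q) = {end, id}.
FIRST(S): from S->Q S id we get {end, id}; from S->K end end id we get {end, id}; from S->ε we get {ε}. So FIRST(S) = {ε, end, id}.
FIRST(K): from K->S we get {ε, end, id}; from K->end we get {end}; from K->ε we get {ε}. So FIRST(K) = {ε, end, id}.
FIRST(G): from G->S id G E we get {end, id}; from G->end id id we get {end}; from G->K we get {ε, end, id}. So FIRST(G) = {ε, end, id}.
FIRST(E): from E->G end S we get {end, id}; from E->Q E we get {end, id}. So FIRST(E) = {end, id}.
FOLLOW(S) includes $ since S is the start symbol.
FOLLOW(G): in G->S id G E, G is followed by E with FIRST {end, id}; in E->G end S, G is followed by end S with FIRST {end}. Thus FOLLOW(G) = {end, id}.
FOLLOW(E): in G->S id G E, the suffix after E is empty, so FOLLOW(E) ⊇ FOLLOW(G) = {end, id}; in E->Q E, the suffix after E is empty (adds nothing new); in Q->id E Q, E is followed by Q with FIRST {end, id}. Thus FOLLOW(E) = {end, id}.
FOLLOW(K): in S->K end end id, K is followed by end end id with FIRST {end}; in G->K, the suffix after K is empty, so FOLLOW(K) ⊇ FOLLOW(G) = {end, id}. Thus FOLLOW(K) = {end, id}.
FOLLOW(S): in S->Q S id, S is followed by id with FIRST {id}; in G->S id G E, S is followed by id G E with FIRST {id}; in E->G end S, the suffix after S is empty, so FOLLOW(S) ⊇ FOLLOW(E) = {end, id}; in K->S, the suffix after S is empty, so FOLLOW(S) ⊇ FOLLOW(K) = {end, id}. Thus FOLLOW(S) = {$, end, id}.
FOLLOW(Q): in S->Q S id, Q is followed by S id with FIRST {end, id}; in E->Q E, Q is followed by E with FIRST {end, id}; in Q->id E Q, the suffix after Q is empty (adds nothing new). Thus FOLLOW(Q) = {end, id}.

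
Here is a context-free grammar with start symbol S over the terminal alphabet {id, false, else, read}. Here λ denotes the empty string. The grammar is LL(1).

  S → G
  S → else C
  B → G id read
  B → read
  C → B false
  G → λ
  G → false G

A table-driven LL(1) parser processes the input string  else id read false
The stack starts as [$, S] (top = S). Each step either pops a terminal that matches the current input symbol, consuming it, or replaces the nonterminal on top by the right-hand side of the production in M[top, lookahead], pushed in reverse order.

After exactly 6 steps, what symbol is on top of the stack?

read

     Stack              Input                 Action
  1  $ S                else id read false $  expand S → else C
  2  $ C else           else id read false $  match else
  3  $ C                id read false $       expand C → B false
  4  $ false B          id read false $       expand B → G id read
  5  $ false read id G  id read false $       expand G → λ
  6  $ false read id    id read false $       match id
Stack after step 6: $ false read (top = read).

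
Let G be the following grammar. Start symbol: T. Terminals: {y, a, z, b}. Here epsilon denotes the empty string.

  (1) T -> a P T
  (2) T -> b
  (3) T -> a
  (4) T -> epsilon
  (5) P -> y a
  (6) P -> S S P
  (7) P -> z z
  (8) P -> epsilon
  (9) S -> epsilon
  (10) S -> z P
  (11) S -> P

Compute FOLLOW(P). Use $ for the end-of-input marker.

FIRST(T): from T->a P T we get {a}; from T->b we get {b}; from T->a we get {a}; from T->epsilon we get {epsilon}. So FIRST(T) = {epsilon, a, b}.
FIRST(P): from P->y a we get {y}; from P->S S P we get {epsilon, y, z}; from P->z z we get {z}; from P->epsilon we get {epsilon}. So FIRST(P) = {epsilon, y, z}.
FIRST(S): from S->epsilon we get {epsilon}; from S->z P we get {z}; from S->P we get {epsilon, y, z}. So FIRST(S) = {epsilon, y, z}.
FOLLOW(T) includes $ since T is the start symbol.
FOLLOW(T): in T->a P T, the suffix after T is empty (adds nothing new). Thus FOLLOW(T) = {$}.
FOLLOW(P): in T->a P T, P is followed by T with FIRST {epsilon, a, b}; in T->a P T, the suffix after P is nullable, so FOLLOW(P) ⊇ FOLLOW(T) = {$}; in P->S S P, the suffix after P is empty (adds nothing new); in S->z P, the suffix after P is empty, so FOLLOW(P) ⊇ FOLLOW(S) = {$, a, b, y, z}; in S->P, the suffix after P is empty, so FOLLOW(P) ⊇ FOLLOW(S) = {$, a, b, y, z}. Thus FOLLOW(P) = {$, a, b, y, z}.
FOLLOW(S): in P->S S P (occurrence 1), S is followed by S P with FIRST {epsilon, y, z}; in P->S S P (occurrence 1), the suffix after S is nullable, so FOLLOW(S) ⊇ FOLLOW(P) = {$, a, b, y, z}; in P->S S P (occurrence 2), S is followed by P with FIRST {epsilon, y, z}; in P->S S P (occurrence 2), the suffix after S is nullable, so FOLLOW(S) ⊇ FOLLOW(P) = {$, a, b, y, z}. Thus FOLLOW(S) = {$, a, b, y, z}.

{$, a, b, y, z}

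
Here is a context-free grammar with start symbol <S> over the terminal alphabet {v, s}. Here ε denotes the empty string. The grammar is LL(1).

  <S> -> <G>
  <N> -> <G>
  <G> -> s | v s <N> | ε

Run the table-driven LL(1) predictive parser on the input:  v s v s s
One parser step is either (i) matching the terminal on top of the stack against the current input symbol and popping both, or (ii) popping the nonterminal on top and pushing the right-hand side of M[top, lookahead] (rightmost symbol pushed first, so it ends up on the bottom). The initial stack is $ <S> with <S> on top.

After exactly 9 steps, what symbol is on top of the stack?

<G>

     Stack      Input        Action
  1  $ <S>      v s v s s $  expand <S> -> <G>
  2  $ <G>      v s v s s $  expand <G> -> v s <N>
  3  $ <N> s v  v s v s s $  match v
  4  $ <N> s    s v s s $    match s
  5  $ <N>      v s s $      expand <N> -> <G>
  6  $ <G>      v s s $      expand <G> -> v s <N>
  7  $ <N> s v  v s s $      match v
  8  $ <N> s    s s $        match s
  9  $ <N>      s $          expand <N> -> <G>
Stack after step 9: $ <G> (top = <G>).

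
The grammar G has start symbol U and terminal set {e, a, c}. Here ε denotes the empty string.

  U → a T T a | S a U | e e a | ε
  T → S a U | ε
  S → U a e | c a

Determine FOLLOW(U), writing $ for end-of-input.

FIRST(U): from U→a T T a we get {a}; from U→S a U we get {a, c, e}; from U→e e a we get {e}; from U→ε we get {ε}. So FIRST(U) = {ε, a, c, e}.
FIRST(S): from S→U a e we get {a, c, e}; from S→c a we get {c}. So FIRST(S) = {a, c, e}.
FIRST(T): from T→S a U we get {a, c, e}; from T→ε we get {ε}. So FIRST(T) = {ε, a, c, e}.
FOLLOW(U) includes $ since U is the start symbol.
FOLLOW(T): in U→a T T a (occurrence 1), T is followed by T a with FIRST {a, c, e}; in U→a T T a (occurrence 2), T is followed by a with FIRST {a}. Thus FOLLOW(T) = {a, c, e}.
FOLLOW(U): in U→S a U, the suffix after U is empty (adds nothing new); in T→S a U, the suffix after U is empty, so FOLLOW(U) ⊇ FOLLOW(T) = {a, c, e}; in S→U a e, U is followed by a e with FIRST {a}. Thus FOLLOW(U) = {$, a, c, e}.
FOLLOW(S): in U→S a U, S is followed by a U with FIRST {a}; in T→S a U, S is followed by a U with FIRST {a}. Thus FOLLOW(S) = {a}.

{$, a, c, e}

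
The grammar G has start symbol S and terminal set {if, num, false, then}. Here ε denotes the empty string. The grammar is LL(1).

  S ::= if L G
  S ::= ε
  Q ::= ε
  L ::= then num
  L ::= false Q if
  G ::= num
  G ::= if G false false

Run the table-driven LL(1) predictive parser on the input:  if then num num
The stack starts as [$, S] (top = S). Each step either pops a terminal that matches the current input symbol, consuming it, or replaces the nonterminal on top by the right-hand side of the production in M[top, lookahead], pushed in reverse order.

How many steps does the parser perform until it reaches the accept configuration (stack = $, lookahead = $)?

7

step 1: stack=$ S  input=if then num num $  — expand S ::= if L G
step 2: stack=$ G L if  input=if then num num $  — match if
step 3: stack=$ G L  input=then num num $  — expand L ::= then num
step 4: stack=$ G num then  input=then num num $  — match then
step 5: stack=$ G num  input=num num $  — match num
step 6: stack=$ G  input=num $  — expand G ::= num
step 7: stack=$ num  input=num $  — match num
Accept reached after 7 steps.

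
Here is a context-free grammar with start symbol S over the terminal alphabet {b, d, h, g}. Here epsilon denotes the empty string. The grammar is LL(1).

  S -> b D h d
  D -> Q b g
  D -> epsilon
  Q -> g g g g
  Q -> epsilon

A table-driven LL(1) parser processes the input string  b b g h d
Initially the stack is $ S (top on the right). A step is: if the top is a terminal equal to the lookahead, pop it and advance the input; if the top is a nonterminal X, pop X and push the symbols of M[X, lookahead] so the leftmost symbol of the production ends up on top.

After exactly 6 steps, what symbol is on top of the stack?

step 1: stack=$ S  input=b b g h d $  — expand S -> b D h d
step 2: stack=$ d h D b  input=b b g h d $  — match b
step 3: stack=$ d h D  input=b g h d $  — expand D -> Q b g
step 4: stack=$ d h g b Q  input=b g h d $  — expand Q -> epsilon
step 5: stack=$ d h g b  input=b g h d $  — match b
step 6: stack=$ d h g  input=g h d $  — match g
Stack after step 6: $ d h (top = h).

h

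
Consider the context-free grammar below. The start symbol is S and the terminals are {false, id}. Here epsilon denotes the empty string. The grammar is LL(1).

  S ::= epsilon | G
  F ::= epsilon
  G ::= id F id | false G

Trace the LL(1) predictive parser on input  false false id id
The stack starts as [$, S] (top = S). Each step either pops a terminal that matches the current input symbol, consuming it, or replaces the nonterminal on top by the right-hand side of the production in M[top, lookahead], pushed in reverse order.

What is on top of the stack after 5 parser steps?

G

step 1: stack=$ S  input=false false id id $  — expand S ::= G
step 2: stack=$ G  input=false false id id $  — expand G ::= false G
step 3: stack=$ G false  input=false false id id $  — match false
step 4: stack=$ G  input=false id id $  — expand G ::= false G
step 5: stack=$ G false  input=false id id $  — match false
Stack after step 5: $ G (top = G).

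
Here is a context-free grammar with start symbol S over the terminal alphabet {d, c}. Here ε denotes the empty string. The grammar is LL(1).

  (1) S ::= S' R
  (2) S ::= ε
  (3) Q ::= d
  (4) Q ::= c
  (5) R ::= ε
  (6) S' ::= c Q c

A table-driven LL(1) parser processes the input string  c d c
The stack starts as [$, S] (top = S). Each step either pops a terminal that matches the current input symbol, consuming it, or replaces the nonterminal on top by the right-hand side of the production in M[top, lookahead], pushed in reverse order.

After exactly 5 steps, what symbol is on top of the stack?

c

     Stack      Input    Action
  1  $ S        c d c $  expand S ::= S' R
  2  $ R S'     c d c $  expand S' ::= c Q c
  3  $ R c Q c  c d c $  match c
  4  $ R c Q    d c $    expand Q ::= d
  5  $ R c d    d c $    match d
Stack after step 5: $ R c (top = c).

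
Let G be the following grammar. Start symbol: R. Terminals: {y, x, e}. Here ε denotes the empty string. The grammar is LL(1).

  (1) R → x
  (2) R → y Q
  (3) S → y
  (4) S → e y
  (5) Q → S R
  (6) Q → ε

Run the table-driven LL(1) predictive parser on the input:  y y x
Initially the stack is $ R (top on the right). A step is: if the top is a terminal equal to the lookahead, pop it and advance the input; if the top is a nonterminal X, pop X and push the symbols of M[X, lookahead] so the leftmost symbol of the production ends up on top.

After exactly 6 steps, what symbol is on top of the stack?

x

step 1: stack=$ R  input=y y x $  — expand R → y Q
step 2: stack=$ Q y  input=y y x $  — match y
step 3: stack=$ Q  input=y x $  — expand Q → S R
step 4: stack=$ R S  input=y x $  — expand S → y
step 5: stack=$ R y  input=y x $  — match y
step 6: stack=$ R  input=x $  — expand R → x
Stack after step 6: $ x (top = x).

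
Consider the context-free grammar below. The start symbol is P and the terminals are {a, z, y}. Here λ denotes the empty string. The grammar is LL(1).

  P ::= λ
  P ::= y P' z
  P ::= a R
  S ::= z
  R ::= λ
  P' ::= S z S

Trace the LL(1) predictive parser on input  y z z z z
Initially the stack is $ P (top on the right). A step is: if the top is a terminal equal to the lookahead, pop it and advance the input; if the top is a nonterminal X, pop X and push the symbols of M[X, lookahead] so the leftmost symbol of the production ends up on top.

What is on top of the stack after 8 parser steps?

step 1: stack=$ P  input=y z z z z $  — expand P ::= y P' z
step 2: stack=$ z P' y  input=y z z z z $  — match y
step 3: stack=$ z P'  input=z z z z $  — expand P' ::= S z S
step 4: stack=$ z S z S  input=z z z z $  — expand S ::= z
step 5: stack=$ z S z z  input=z z z z $  — match z
step 6: stack=$ z S z  input=z z z $  — match z
step 7: stack=$ z S  input=z z $  — expand S ::= z
step 8: stack=$ z z  input=z z $  — match z
Stack after step 8: $ z (top = z).

z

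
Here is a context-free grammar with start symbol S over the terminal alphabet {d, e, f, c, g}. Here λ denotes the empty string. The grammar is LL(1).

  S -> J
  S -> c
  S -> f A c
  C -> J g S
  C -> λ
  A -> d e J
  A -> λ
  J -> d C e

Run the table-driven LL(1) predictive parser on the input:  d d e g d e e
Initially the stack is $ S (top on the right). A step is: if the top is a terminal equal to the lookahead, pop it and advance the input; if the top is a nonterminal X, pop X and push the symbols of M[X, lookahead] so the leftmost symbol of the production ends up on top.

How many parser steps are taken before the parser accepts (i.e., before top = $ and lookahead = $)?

step 1: stack=$ S  input=d d e g d e e $  — expand S -> J
step 2: stack=$ J  input=d d e g d e e $  — expand J -> d C e
step 3: stack=$ e C d  input=d d e g d e e $  — match d
step 4: stack=$ e C  input=d e g d e e $  — expand C -> J g S
step 5: stack=$ e S g J  input=d e g d e e $  — expand J -> d C e
step 6: stack=$ e S g e C d  input=d e g d e e $  — match d
step 7: stack=$ e S g e C  input=e g d e e $  — expand C -> λ
step 8: stack=$ e S g e  input=e g d e e $  — match e
step 9: stack=$ e S g  input=g d e e $  — match g
step 10: stack=$ e S  input=d e e $  — expand S -> J
step 11: stack=$ e J  input=d e e $  — expand J -> d C e
step 12: stack=$ e e C d  input=d e e $  — match d
step 13: stack=$ e e C  input=e e $  — expand C -> λ
step 14: stack=$ e e  input=e e $  — match e
step 15: stack=$ e  input=e $  — match e
Accept reached after 15 steps.

15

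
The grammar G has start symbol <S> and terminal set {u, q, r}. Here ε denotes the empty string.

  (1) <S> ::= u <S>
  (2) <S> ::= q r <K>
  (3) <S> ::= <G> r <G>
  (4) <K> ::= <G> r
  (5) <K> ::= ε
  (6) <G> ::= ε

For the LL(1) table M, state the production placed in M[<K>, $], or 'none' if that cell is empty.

<K> ::= ε

FIRST(<G>): from <G>::=ε we get {ε}. So FIRST(<G>) = {ε}.
FIRST(<S>): from <S>::=u <S> we get {u}; from <S>::=q r <K> we get {q}; from <S>::=<G> r <G> we get {r}. So FIRST(<S>) = {q, r, u}.
FIRST(<K>): from <K>::=<G> r we get {r}; from <K>::=ε we get {ε}. So FIRST(<K>) = {ε, r}.
FOLLOW(<S>) includes $ since <S> is the start symbol.
FOLLOW(<S>): in <S>::=u <S>, the suffix after <S> is empty (adds nothing new). Thus FOLLOW(<S>) = {$}.
FOLLOW(<K>): in <S>::=q r <K>, the suffix after <K> is empty, so FOLLOW(<K>) ⊇ FOLLOW(<S>) = {$}. Thus FOLLOW(<K>) = {$}.
For <K> ::= <G> r: FIRST(<G> r) = {r}, so it goes in M[<K>, t] for t ∈ {r}.
For <K> ::= ε: FIRST(ε) = {ε}, so it goes in M[<K>, t] for t ∈ {}; since ε ∈ FIRST, also for every t ∈ FOLLOW(<K>) = {$}.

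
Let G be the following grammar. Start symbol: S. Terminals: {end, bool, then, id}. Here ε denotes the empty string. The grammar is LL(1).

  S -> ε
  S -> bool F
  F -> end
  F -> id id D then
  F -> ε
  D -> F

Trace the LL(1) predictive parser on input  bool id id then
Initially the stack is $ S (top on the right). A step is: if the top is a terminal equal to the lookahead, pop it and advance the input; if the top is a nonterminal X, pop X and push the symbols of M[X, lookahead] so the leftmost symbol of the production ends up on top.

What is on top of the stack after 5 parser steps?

step 1: stack=$ S  input=bool id id then $  — expand S -> bool F
step 2: stack=$ F bool  input=bool id id then $  — match bool
step 3: stack=$ F  input=id id then $  — expand F -> id id D then
step 4: stack=$ then D id id  input=id id then $  — match id
step 5: stack=$ then D id  input=id then $  — match id
Stack after step 5: $ then D (top = D).

D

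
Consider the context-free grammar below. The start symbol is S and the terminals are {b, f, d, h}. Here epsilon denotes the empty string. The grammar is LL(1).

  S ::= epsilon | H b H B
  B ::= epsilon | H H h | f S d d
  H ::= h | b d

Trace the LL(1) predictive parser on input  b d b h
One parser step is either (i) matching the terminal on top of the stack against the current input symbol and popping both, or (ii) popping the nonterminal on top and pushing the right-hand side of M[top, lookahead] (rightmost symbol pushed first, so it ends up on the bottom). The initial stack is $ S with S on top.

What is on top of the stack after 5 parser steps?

H

     Stack        Input      Action
  1  $ S          b d b h $  expand S ::= H b H B
  2  $ B H b H    b d b h $  expand H ::= b d
  3  $ B H b d b  b d b h $  match b
  4  $ B H b d    d b h $    match d
  5  $ B H b      b h $      match b
Stack after step 5: $ B H (top = H).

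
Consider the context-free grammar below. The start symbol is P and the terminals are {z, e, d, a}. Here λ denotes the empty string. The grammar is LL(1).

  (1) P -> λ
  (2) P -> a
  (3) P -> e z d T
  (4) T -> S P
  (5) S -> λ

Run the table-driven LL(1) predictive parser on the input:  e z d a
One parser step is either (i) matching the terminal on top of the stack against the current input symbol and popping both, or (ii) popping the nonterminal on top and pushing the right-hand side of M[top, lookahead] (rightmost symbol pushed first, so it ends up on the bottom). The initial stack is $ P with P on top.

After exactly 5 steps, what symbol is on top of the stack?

S

     Stack      Input      Action
  1  $ P        e z d a $  expand P -> e z d T
  2  $ T d z e  e z d a $  match e
  3  $ T d z    z d a $    match z
  4  $ T d      d a $      match d
  5  $ T        a $        expand T -> S P
Stack after step 5: $ P S (top = S).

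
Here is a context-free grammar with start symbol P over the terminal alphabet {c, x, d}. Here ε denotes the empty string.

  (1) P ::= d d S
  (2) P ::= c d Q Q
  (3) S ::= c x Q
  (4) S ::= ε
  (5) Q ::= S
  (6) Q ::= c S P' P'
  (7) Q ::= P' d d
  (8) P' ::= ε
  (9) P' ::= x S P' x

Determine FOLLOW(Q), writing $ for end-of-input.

FIRST(P): from P::=d d S we get {d}; from P::=c d Q Q we get {c}. So FIRST(P) = {c, d}.
FIRST(S): from S::=c x Q we get {c}; from S::=ε we get {ε}. So FIRST(S) = {ε, c}.
FIRST(P'): from P'::=ε we get {ε}; from P'::=x S P' x we get {x}. So FIRST(P') = {ε, x}.
FIRST(Q): from Q::=S we get {ε, c}; from Q::=c S P' P' we get {c}; from Q::=P' d d we get {d, x}. So FIRST(Q) = {ε, c, d, x}.
FOLLOW(P) includes $ since P is the start symbol.
FOLLOW(P): P appears on no right-hand side. Thus FOLLOW(P) = {$}.
FOLLOW(S): in P::=d d S, the suffix after S is empty, so FOLLOW(S) ⊇ FOLLOW(P) = {$}; in Q::=S, the suffix after S is empty, so FOLLOW(S) ⊇ FOLLOW(Q) = {$, c, d, x}; in Q::=c S P' P', S is followed by P' P' with FIRST {ε, x}; in Q::=c S P' P', the suffix after S is nullable, so FOLLOW(S) ⊇ FOLLOW(Q) = {$, c, d, x}; in P'::=x S P' x, S is followed by P' x with FIRST {x}. Thus FOLLOW(S) = {$, c, d, x}.
FOLLOW(Q): in P::=c d Q Q (occurrence 1), Q is followed by Q with FIRST {ε, c, d, x}; in P::=c d Q Q (occurrence 1), the suffix after Q is nullable, so FOLLOW(Q) ⊇ FOLLOW(P) = {$}; in P::=c d Q Q (occurrence 2), the suffix after Q is empty, so FOLLOW(Q) ⊇ FOLLOW(P) = {$}; in S::=c x Q, the suffix after Q is empty, so FOLLOW(Q) ⊇ FOLLOW(S) = {$, c, d, x}. Thus FOLLOW(Q) = {$, c, d, x}.
FOLLOW(P'): in Q::=c S P' P' (occurrence 1), P' is followed by P' with FIRST {ε, x}; in Q::=c S P' P' (occurrence 1), the suffix after P' is nullable, so FOLLOW(P') ⊇ FOLLOW(Q) = {$, c, d, x}; in Q::=c S P' P' (occurrence 2), the suffix after P' is empty, so FOLLOW(P') ⊇ FOLLOW(Q) = {$, c, d, x}; in Q::=P' d d, P' is followed by d d with FIRST {d}; in P'::=x S P' x, P' is followed by x with FIRST {x}. Thus FOLLOW(P') = {$, c, d, x}.

{$, c, d, x}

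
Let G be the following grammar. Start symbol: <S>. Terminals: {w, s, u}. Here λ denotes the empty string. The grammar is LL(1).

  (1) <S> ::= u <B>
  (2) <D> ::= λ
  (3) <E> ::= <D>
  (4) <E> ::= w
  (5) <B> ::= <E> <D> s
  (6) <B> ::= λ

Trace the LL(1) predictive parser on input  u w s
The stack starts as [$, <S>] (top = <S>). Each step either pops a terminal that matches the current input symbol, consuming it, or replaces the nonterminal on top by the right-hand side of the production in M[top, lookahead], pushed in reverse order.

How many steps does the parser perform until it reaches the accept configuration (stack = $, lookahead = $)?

step 1: stack=$ <S>  input=u w s $  — expand <S> ::= u <B>
step 2: stack=$ <B> u  input=u w s $  — match u
step 3: stack=$ <B>  input=w s $  — expand <B> ::= <E> <D> s
step 4: stack=$ s <D> <E>  input=w s $  — expand <E> ::= w
step 5: stack=$ s <D> w  input=w s $  — match w
step 6: stack=$ s <D>  input=s $  — expand <D> ::= λ
step 7: stack=$ s  input=s $  — match s
Accept reached after 7 steps.

7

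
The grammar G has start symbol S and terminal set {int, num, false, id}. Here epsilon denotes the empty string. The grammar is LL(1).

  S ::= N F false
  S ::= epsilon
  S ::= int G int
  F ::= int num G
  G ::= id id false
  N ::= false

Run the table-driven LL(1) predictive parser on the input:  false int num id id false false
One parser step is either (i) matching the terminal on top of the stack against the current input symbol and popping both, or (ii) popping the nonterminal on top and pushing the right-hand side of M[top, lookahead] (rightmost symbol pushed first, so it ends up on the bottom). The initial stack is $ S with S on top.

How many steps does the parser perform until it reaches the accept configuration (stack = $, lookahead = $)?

      Stack                Input                              Action
   1  $ S                  false int num id id false false $  expand S ::= N F false
   2  $ false F N          false int num id id false false $  expand N ::= false
   3  $ false F false      false int num id id false false $  match false
   4  $ false F            int num id id false false $        expand F ::= int num G
   5  $ false G num int    int num id id false false $        match int
   6  $ false G num        num id id false false $            match num
   7  $ false G            id id false false $                expand G ::= id id false
   8  $ false false id id  id id false false $                match id
   9  $ false false id     id false false $                   match id
  10  $ false false        false false $                      match false
  11  $ false              false $                            match false
Accept reached after 11 steps.

11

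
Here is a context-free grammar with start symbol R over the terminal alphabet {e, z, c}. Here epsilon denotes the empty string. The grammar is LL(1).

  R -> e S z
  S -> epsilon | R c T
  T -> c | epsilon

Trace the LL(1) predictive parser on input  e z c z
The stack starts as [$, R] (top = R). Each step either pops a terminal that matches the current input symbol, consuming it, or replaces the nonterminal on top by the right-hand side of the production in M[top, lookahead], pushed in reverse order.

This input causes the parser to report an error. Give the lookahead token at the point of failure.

c

step 1: stack=$ R  input=e z c z $  — expand R -> e S z
step 2: stack=$ z S e  input=e z c z $  — match e
step 3: stack=$ z S  input=z c z $  — expand S -> epsilon
step 4: stack=$ z  input=z c z $  — match z
step 5: stack=$  input=c z $  — error: stack empty but input remains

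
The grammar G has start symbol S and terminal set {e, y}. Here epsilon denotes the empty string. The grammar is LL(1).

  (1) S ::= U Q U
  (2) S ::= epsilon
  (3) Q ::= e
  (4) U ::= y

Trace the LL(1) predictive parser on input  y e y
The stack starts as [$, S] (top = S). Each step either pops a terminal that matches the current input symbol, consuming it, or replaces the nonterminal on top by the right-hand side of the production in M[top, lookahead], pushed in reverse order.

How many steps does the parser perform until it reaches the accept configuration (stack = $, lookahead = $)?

7

     Stack    Input    Action
  1  $ S      y e y $  expand S ::= U Q U
  2  $ U Q U  y e y $  expand U ::= y
  3  $ U Q y  y e y $  match y
  4  $ U Q    e y $    expand Q ::= e
  5  $ U e    e y $    match e
  6  $ U      y $      expand U ::= y
  7  $ y      y $      match y
Accept reached after 7 steps.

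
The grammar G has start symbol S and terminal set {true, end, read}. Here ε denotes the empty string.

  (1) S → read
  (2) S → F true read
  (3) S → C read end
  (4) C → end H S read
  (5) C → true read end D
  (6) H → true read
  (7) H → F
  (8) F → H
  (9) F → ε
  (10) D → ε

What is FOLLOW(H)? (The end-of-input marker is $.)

{end, read, true}

FIRST(C): from C→end H S read we get {end}; from C→true read end D we get {true}. So FIRST(C) = {end, true}.
FIRST(D): from D→ε we get {ε}. So FIRST(D) = {ε}.
FIRST(S): from S→read we get {read}; from S→F true read we get {true}; from S→C read end we get {end, true}. So FIRST(S) = {end, read, true}.
FIRST(H): from H→true read we get {true}; from H→F we get {ε, true}. So FIRST(H) = {ε, true}.
FIRST(F): from F→H we get {ε, true}; from F→ε we get {ε}. So FIRST(F) = {ε, true}.
FOLLOW(S) includes $ since S is the start symbol.
FOLLOW(S): in C→end H S read, S is followed by read with FIRST {read}. Thus FOLLOW(S) = {$, read}.
FOLLOW(C): in S→C read end, C is followed by read end with FIRST {read}. Thus FOLLOW(C) = {read}.
FOLLOW(D): in C→true read end D, the suffix after D is empty, so FOLLOW(D) ⊇ FOLLOW(C) = {read}. Thus FOLLOW(D) = {read}.
FOLLOW(H): in C→end H S read, H is followed by S read with FIRST {end, read, true}; in F→H, the suffix after H is empty, so FOLLOW(H) ⊇ FOLLOW(F) = {end, read, true}. Thus FOLLOW(H) = {end, read, true}.
FOLLOW(F): in S→F true read, F is followed by true read with FIRST {true}; in H→F, the suffix after F is empty, so FOLLOW(F) ⊇ FOLLOW(H) = {end, read, true}. Thus FOLLOW(F) = {end, read, true}.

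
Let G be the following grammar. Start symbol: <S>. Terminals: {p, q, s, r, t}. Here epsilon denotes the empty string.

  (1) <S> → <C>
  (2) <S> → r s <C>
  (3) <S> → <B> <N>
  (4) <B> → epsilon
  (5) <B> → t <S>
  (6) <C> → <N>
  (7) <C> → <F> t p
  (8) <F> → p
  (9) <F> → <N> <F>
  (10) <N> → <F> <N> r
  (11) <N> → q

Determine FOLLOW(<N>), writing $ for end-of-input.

FIRST(<B>) = {epsilon, t}
FIRST(<S>) = {p, q, r, t}  (via <C>, <B> <N>)
FIRST(<C>) = {p, q}  (via <N>, <F> t p)
FIRST(<F>) = {p, q}  (via <N> <F>)
FIRST(<N>) = {p, q}  (via <F> <N> r)
FOLLOW(<S>) includes $ since <S> is the start symbol.
FOLLOW(<B>): in <S>→<B> <N>, <B> is followed by <N> with FIRST {p, q}. Thus FOLLOW(<B>) = {p, q}.
FOLLOW(<S>): in <B>→t <S>, the suffix after <S> is empty, so FOLLOW(<S>) ⊇ FOLLOW(<B>) = {p, q}. Thus FOLLOW(<S>) = {$, p, q}.
FOLLOW(<C>): in <S>→<C>, the suffix after <C> is empty, so FOLLOW(<C>) ⊇ FOLLOW(<S>) = {$, p, q}; in <S>→r s <C>, the suffix after <C> is empty, so FOLLOW(<C>) ⊇ FOLLOW(<S>) = {$, p, q}. Thus FOLLOW(<C>) = {$, p, q}.
FOLLOW(<F>): in <C>→<F> t p, <F> is followed by t p with FIRST {t}; in <F>→<N> <F>, the suffix after <F> is empty (adds nothing new); in <N>→<F> <N> r, <F> is followed by <N> r with FIRST {p, q}. Thus FOLLOW(<F>) = {p, q, t}.
FOLLOW(<N>): in <S>→<B> <N>, the suffix after <N> is empty, so FOLLOW(<N>) ⊇ FOLLOW(<S>) = {$, p, q}; in <C>→<N>, the suffix after <N> is empty, so FOLLOW(<N>) ⊇ FOLLOW(<C>) = {$, p, q}; in <F>→<N> <F>, <N> is followed by <F> with FIRST {p, q}; in <N>→<F> <N> r, <N> is followed by r with FIRST {r}. Thus FOLLOW(<N>) = {$, p, q, r}.

{$, p, q, r}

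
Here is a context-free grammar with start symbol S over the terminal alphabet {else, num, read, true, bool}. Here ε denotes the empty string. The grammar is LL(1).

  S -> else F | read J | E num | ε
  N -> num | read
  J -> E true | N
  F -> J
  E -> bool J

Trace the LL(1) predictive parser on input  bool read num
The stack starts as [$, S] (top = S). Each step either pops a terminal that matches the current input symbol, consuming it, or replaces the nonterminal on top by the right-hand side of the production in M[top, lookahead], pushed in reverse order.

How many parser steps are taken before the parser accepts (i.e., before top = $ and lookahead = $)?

7

     Stack         Input            Action
  1  $ S           bool read num $  expand S -> E num
  2  $ num E       bool read num $  expand E -> bool J
  3  $ num J bool  bool read num $  match bool
  4  $ num J       read num $       expand J -> N
  5  $ num N       read num $       expand N -> read
  6  $ num read    read num $       match read
  7  $ num         num $            match num
Accept reached after 7 steps.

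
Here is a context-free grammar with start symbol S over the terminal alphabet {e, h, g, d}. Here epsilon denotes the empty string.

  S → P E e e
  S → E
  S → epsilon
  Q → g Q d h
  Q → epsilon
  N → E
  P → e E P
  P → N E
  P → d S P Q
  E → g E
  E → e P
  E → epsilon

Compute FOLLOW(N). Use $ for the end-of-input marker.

FIRST(Q) = {epsilon, g}
FIRST(E) = {epsilon, e, g}
FIRST(N) = {epsilon, e, g}  (via E)
FIRST(P) = {epsilon, d, e, g}  (via N E)
FIRST(S) = {epsilon, d, e, g}  (via P E e e, E)
FOLLOW(S) includes $ since S is the start symbol.
FOLLOW(S): in P→d S P Q, S is followed by P Q with FIRST {epsilon, d, e, g}; in P→d S P Q, the suffix after S is nullable, so FOLLOW(S) ⊇ FOLLOW(P) = {$, d, e, g}. Thus FOLLOW(S) = {$, d, e, g}.
FOLLOW(Q): in Q→g Q d h, Q is followed by d h with FIRST {d}; in P→d S P Q, the suffix after Q is empty, so FOLLOW(Q) ⊇ FOLLOW(P) = {$, d, e, g}. Thus FOLLOW(Q) = {$, d, e, g}.
FOLLOW(N): in P→N E, N is followed by E with FIRST {epsilon, e, g}; in P→N E, the suffix after N is nullable, so FOLLOW(N) ⊇ FOLLOW(P) = {$, d, e, g}. Thus FOLLOW(N) = {$, d, e, g}.
FOLLOW(P): in S→P E e e, P is followed by E e e with FIRST {e, g}; in P→e E P, the suffix after P is empty (adds nothing new); in P→d S P Q, P is followed by Q with FIRST {epsilon, g}; in P→d S P Q, the suffix after P is nullable (adds nothing new); in E→e P, the suffix after P is empty, so FOLLOW(P) ⊇ FOLLOW(E) = {$, d, e, g}. Thus FOLLOW(P) = {$, d, e, g}.
FOLLOW(E): in S→P E e e, E is followed by e e with FIRST {e}; in S→E, the suffix after E is empty, so FOLLOW(E) ⊇ FOLLOW(S) = {$, d, e, g}; in N→E, the suffix after E is empty, so FOLLOW(E) ⊇ FOLLOW(N) = {$, d, e, g}; in P→e E P, E is followed by P with FIRST {epsilon, d, e, g}; in P→e E P, the suffix after E is nullable, so FOLLOW(E) ⊇ FOLLOW(P) = {$, d, e, g}; in P→N E, the suffix after E is empty, so FOLLOW(E) ⊇ FOLLOW(P) = {$, d, e, g}; in E→g E, the suffix after E is empty (adds nothing new). Thus FOLLOW(E) = {$, d, e, g}.

{$, d, e, g}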